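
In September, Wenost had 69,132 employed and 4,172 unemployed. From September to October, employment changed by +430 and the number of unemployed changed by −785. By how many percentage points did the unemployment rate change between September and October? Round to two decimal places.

September: labor force = 69,132 + 4,172 = 73,304; u = 4,172/73,304 = 5.69%.
October: labor force = 69,562 + 3,387 = 72,949; u = 3,387/72,949 = 4.64%.
Change = 4.64% − 5.69% = −1.05 pp.

The unemployment rate changed by −1.05 percentage points.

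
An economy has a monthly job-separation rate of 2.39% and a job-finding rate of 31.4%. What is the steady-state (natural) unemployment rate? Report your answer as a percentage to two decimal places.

At steady state the flows balance: s·E = f·U, so U/(E+U) = s/(s+f).
u* = 2.39 / (2.39 + 31.4) = 2.39 / 33.79 = 7.07%.

Steady-state unemployment rate ≈ 7.07%.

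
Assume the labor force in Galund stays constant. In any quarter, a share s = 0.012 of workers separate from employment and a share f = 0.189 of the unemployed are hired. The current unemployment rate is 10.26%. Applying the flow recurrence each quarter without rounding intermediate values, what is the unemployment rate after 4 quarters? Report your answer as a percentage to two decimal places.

Unemployment rate after four quarters ≈ 7.72%.

With a fixed labor force, u_{t+1} = u_t + s·(1−u_t) − f·u_t = u_t·(1−s−f) + s.
Here 1−s−f = 0.799 and s = 0.012.
u_1 = 0.102600 × 0.799 + 0.012 = 0.093977.
u_2 = 0.093977 × 0.799 + 0.012 = 0.087088.
u_3 = 0.087088 × 0.799 + 0.012 = 0.081583.
u_4 = 0.081583 × 0.799 + 0.012 = 0.077185.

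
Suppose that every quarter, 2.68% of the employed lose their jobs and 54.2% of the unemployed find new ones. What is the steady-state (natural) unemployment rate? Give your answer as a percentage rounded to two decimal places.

At steady state the flows balance: s·E = f·U, so U/(E+U) = s/(s+f).
u* = 2.68 / (2.68 + 54.2) = 2.68 / 56.88 = 4.71%.

Steady-state unemployment rate ≈ 4.71%.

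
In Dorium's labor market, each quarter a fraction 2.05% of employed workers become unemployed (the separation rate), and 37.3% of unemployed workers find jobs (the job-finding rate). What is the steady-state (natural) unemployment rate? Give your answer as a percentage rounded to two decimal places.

Steady-state unemployment rate ≈ 5.21%.

At steady state the flows balance: s·E = f·U, so U/(E+U) = s/(s+f).
u* = 2.05 / (2.05 + 37.3) = 2.05 / 39.35 = 5.21%.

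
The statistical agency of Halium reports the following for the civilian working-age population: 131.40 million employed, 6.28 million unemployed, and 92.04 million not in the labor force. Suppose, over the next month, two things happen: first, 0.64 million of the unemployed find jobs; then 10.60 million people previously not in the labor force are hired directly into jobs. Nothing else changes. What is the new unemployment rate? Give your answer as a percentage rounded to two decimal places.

New unemployment rate ≈ 3.80%.

Initially, labor force = 131.40 + 6.28 = 137.68 million, so u = 6.28/137.68 = 4.56%.
After the first change, unemployed falls and employed rises by 0.64; labor force unchanged → E = 132.04, U = 5.64, labor force = 137.68 million.
After the second change, employed and labor force both rise by 10.60; unemployed unchanged → E = 142.64, U = 5.64, labor force = 148.28 million.
New unemployment rate = 5.64 / 148.28 = 3.80%.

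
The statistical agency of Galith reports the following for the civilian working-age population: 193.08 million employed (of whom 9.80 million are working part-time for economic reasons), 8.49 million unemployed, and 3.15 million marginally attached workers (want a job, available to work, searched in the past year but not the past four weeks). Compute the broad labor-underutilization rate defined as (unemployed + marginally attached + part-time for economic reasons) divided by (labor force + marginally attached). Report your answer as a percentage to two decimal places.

Broad underutilization rate ≈ 10.47%.

Labor force = 193.08 + 8.49 = 201.57 million.
Numerator = 8.49 + 3.15 + 9.80 = 21.44 million.
Denominator = 201.57 + 3.15 = 204.72 million.
Broad rate = 21.44 / 204.72 = 10.47%.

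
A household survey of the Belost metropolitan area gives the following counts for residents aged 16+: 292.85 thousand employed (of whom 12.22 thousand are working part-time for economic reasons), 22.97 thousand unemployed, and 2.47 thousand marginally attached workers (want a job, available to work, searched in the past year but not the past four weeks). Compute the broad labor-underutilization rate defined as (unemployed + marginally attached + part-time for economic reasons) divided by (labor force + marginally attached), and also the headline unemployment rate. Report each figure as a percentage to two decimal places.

Labor force = 292.85 + 22.97 = 315.82 thousand.
Numerator = 22.97 + 2.47 + 12.22 = 37.66 thousand.
Denominator = 315.82 + 2.47 = 318.29 thousand.
Broad rate = 37.66 / 318.29 = 11.83%.
Headline unemployment rate = 22.97 / 315.82 = 7.27%.

Broad underutilization rate ≈ 11.83%; headline unemployment rate ≈ 7.27%.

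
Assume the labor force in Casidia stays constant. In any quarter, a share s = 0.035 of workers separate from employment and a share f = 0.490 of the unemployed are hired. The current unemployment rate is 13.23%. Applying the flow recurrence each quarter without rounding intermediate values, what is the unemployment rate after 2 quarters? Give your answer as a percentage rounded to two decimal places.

With a fixed labor force, u_{t+1} = u_t + s·(1−u_t) − f·u_t = u_t·(1−s−f) + s.
Here 1−s−f = 0.475 and s = 0.035.
u_1 = 0.132300 × 0.475 + 0.035 = 0.097842.
u_2 = 0.097842 × 0.475 + 0.035 = 0.081475.

Unemployment rate after two quarters ≈ 8.15%.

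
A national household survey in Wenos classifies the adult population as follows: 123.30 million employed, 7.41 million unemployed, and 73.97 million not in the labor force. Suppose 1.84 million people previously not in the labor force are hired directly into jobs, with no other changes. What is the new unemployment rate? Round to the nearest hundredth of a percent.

Initially, labor force = 123.30 + 7.41 = 130.71 million, so u = 7.41/130.71 = 5.67%.
After the change, employed and labor force both rise by 1.84; unemployed unchanged → E = 125.14, U = 7.41, labor force = 132.55 million.
New unemployment rate = 7.41 / 132.55 = 5.59%.

New unemployment rate ≈ 5.59%.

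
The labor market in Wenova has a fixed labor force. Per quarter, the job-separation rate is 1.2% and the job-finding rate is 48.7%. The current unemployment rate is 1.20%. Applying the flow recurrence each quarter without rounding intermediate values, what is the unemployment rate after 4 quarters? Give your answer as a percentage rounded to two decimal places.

With a fixed labor force, u_{t+1} = u_t + s·(1−u_t) − f·u_t = u_t·(1−s−f) + s.
Here 1−s−f = 0.501 and s = 0.012.
u_1 = 0.012000 × 0.501 + 0.012 = 0.018012.
u_2 = 0.018012 × 0.501 + 0.012 = 0.021024.
u_3 = 0.021024 × 0.501 + 0.012 = 0.022533.
u_4 = 0.022533 × 0.501 + 0.012 = 0.023289.

Unemployment rate after four quarters ≈ 2.33%.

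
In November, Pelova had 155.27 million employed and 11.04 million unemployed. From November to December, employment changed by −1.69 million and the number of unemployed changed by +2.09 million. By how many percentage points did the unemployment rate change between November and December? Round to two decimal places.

November: labor force = 155.27 + 11.04 = 166.31; u = 11.04/166.31 = 6.64%.
December: labor force = 153.58 + 13.13 = 166.71; u = 13.13/166.71 = 7.88%.
Change = 7.88% − 6.64% = +1.24 pp.

The unemployment rate changed by +1.24 percentage points.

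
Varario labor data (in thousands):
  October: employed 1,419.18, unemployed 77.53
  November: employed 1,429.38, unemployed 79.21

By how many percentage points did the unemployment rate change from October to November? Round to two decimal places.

The unemployment rate changed by +0.07 percentage points.

October: labor force = 1,419.18 + 77.53 = 1,496.71; u = 77.53/1,496.71 = 5.18%.
November: labor force = 1,429.38 + 79.21 = 1,508.59; u = 79.21/1,508.59 = 5.25%.
Change = 5.25% − 5.18% = +0.07 pp.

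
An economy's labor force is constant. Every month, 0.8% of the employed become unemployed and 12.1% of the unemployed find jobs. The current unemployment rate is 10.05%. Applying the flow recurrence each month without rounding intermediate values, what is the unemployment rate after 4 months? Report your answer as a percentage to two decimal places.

With a fixed labor force, u_{t+1} = u_t + s·(1−u_t) − f·u_t = u_t·(1−s−f) + s.
Here 1−s−f = 0.871 and s = 0.008.
u_1 = 0.100500 × 0.871 + 0.008 = 0.095535.
u_2 = 0.095535 × 0.871 + 0.008 = 0.091211.
u_3 = 0.091211 × 0.871 + 0.008 = 0.087445.
u_4 = 0.087445 × 0.871 + 0.008 = 0.084165.

Unemployment rate after four months ≈ 8.42%.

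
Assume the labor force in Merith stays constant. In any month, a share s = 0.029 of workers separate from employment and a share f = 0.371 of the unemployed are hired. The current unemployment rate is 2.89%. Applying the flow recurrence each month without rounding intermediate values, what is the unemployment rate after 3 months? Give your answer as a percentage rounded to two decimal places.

With a fixed labor force, u_{t+1} = u_t + s·(1−u_t) − f·u_t = u_t·(1−s−f) + s.
Here 1−s−f = 0.600 and s = 0.029.
u_1 = 0.028900 × 0.600 + 0.029 = 0.046340.
u_2 = 0.046340 × 0.600 + 0.029 = 0.056804.
u_3 = 0.056804 × 0.600 + 0.029 = 0.063082.

Unemployment rate after three months ≈ 6.31%.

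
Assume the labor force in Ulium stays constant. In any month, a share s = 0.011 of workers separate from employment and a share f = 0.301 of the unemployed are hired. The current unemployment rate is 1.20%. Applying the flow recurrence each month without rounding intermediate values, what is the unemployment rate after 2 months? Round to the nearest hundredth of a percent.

With a fixed labor force, u_{t+1} = u_t + s·(1−u_t) − f·u_t = u_t·(1−s−f) + s.
Here 1−s−f = 0.688 and s = 0.011.
u_1 = 0.012000 × 0.688 + 0.011 = 0.019256.
u_2 = 0.019256 × 0.688 + 0.011 = 0.024248.

Unemployment rate after two months ≈ 2.42%.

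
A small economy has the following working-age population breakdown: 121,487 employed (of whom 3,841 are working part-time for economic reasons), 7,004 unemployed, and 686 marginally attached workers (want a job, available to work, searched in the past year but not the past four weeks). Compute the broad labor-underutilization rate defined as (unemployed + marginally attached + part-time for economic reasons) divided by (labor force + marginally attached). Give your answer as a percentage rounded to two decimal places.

Labor force = 121,487 + 7,004 = 128,491.
Numerator = 7,004 + 686 + 3,841 = 11,531.
Denominator = 128,491 + 686 = 129,177.
Broad rate = 11,531 / 129,177 = 8.93%.

Broad underutilization rate ≈ 8.93%.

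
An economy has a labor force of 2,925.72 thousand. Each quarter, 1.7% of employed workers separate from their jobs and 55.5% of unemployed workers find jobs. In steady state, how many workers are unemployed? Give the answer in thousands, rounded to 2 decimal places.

Steady-state unemployment rate u* = s/(s+f) = 1.7/(1.7+55.5) = 0.029720.
Unemployed = u* × labor force = 0.029720 × 2,925.72 ≈ 86.95 thousand.

About 86.95 thousand are unemployed in steady state.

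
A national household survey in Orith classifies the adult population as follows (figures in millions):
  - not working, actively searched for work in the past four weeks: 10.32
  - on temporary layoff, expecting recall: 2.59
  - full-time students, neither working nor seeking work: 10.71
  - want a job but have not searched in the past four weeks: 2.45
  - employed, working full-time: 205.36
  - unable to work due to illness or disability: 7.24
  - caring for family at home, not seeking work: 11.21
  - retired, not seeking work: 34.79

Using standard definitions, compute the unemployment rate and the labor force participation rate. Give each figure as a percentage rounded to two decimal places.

Unemployment rate ≈ 5.91%; labor force participation rate ≈ 76.67%.

Employed = 205.36 million.
Unemployed = 10.32 + 2.59 = 12.91 million (jobless and actively searching, or on temporary layoff).
Labor force = 205.36 + 12.91 = 218.27 million.
Not in labor force = 10.71 + 2.45 + 7.24 + 11.21 + 34.79 = 66.40 million (those not working and not actively searching are outside the labor force — including those who want a job but have given up searching).
Civilian working-age population = 218.27 + 66.40 = 284.67 million.
Unemployment rate = 12.91 / 218.27 = 5.91%.
Labor force participation rate = 218.27 / 284.67 = 76.67%.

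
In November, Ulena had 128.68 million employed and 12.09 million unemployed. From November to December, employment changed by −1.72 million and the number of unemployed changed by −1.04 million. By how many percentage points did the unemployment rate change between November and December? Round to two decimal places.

November: labor force = 128.68 + 12.09 = 140.77; u = 12.09/140.77 = 8.59%.
December: labor force = 126.96 + 11.05 = 138.01; u = 11.05/138.01 = 8.01%.
Change = 8.01% − 8.59% = −0.58 pp.

The unemployment rate changed by −0.58 percentage points.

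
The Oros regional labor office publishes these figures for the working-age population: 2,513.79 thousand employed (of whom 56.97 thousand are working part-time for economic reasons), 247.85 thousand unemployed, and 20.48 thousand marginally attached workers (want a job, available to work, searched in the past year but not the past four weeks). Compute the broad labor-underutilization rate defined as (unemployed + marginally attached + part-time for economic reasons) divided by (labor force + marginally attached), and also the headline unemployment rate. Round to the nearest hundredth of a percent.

Broad underutilization rate ≈ 11.69%; headline unemployment rate ≈ 8.97%.

Labor force = 2,513.79 + 247.85 = 2,761.64 thousand.
Numerator = 247.85 + 20.48 + 56.97 = 325.30 thousand.
Denominator = 2,761.64 + 20.48 = 2,782.12 thousand.
Broad rate = 325.30 / 2,782.12 = 11.69%.
Headline unemployment rate = 247.85 / 2,761.64 = 8.97%.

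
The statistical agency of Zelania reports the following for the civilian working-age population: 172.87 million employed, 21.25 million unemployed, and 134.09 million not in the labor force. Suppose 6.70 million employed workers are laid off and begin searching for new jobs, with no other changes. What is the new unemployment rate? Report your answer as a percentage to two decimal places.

Initially, labor force = 172.87 + 21.25 = 194.12 million, so u = 21.25/194.12 = 10.95%.
After the change, employed falls and unemployed rises by 6.70; labor force unchanged → E = 166.17, U = 27.95, labor force = 194.12 million.
New unemployment rate = 27.95 / 194.12 = 14.40%.

New unemployment rate ≈ 14.40%.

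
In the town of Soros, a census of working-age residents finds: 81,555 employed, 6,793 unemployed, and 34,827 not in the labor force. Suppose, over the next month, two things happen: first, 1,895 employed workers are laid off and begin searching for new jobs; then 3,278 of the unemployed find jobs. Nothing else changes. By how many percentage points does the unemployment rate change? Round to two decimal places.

The unemployment rate changes by −1.57 percentage points.

Initially, labor force = 81,555 + 6,793 = 88,348, so u = 6,793/88,348 = 7.69%.
After the first change, employed falls and unemployed rises by 1,895; labor force unchanged → E = 79,660, U = 8,688, labor force = 88,348.
After the second change, unemployed falls and employed rises by 3,278; labor force unchanged → E = 82,938, U = 5,410, labor force = 88,348.
New unemployment rate = 5,410 / 88,348 = 6.12%.
Change = 6.12% − 7.69% = −1.57 percentage points.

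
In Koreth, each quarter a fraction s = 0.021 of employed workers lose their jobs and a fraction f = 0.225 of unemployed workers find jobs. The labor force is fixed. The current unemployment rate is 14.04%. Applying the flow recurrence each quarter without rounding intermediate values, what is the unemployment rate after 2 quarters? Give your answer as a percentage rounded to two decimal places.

With a fixed labor force, u_{t+1} = u_t + s·(1−u_t) − f·u_t = u_t·(1−s−f) + s.
Here 1−s−f = 0.754 and s = 0.021.
u_1 = 0.140400 × 0.754 + 0.021 = 0.126862.
u_2 = 0.126862 × 0.754 + 0.021 = 0.116654.

Unemployment rate after two quarters ≈ 11.67%.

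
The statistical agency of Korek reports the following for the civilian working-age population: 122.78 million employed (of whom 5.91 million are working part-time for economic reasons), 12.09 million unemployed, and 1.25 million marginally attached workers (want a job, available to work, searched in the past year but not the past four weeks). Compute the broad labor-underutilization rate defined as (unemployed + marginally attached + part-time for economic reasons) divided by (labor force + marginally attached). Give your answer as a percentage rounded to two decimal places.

Broad underutilization rate ≈ 14.14%.

Labor force = 122.78 + 12.09 = 134.87 million.
Numerator = 12.09 + 1.25 + 5.91 = 19.25 million.
Denominator = 134.87 + 1.25 = 136.12 million.
Broad rate = 19.25 / 136.12 = 14.14%.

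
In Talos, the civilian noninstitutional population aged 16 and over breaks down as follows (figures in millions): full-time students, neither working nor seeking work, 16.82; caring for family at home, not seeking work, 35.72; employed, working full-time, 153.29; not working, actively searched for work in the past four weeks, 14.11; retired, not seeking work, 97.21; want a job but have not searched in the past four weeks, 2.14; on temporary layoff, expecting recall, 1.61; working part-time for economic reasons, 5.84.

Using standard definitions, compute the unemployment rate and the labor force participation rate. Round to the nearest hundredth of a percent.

Unemployment rate ≈ 8.99%; labor force participation rate ≈ 53.51%.

Employed = 153.29 + 5.84 = 159.13 million (anyone who worked, including part-time for economic reasons, counts as employed).
Unemployed = 14.11 + 1.61 = 15.72 million (jobless and actively searching, or on temporary layoff).
Labor force = 159.13 + 15.72 = 174.85 million.
Not in labor force = 16.82 + 35.72 + 97.21 + 2.14 = 151.89 million (those not working and not actively searching are outside the labor force — including those who want a job but have given up searching).
Civilian working-age population = 174.85 + 151.89 = 326.74 million.
Unemployment rate = 15.72 / 174.85 = 8.99%.
Labor force participation rate = 174.85 / 326.74 = 53.51%.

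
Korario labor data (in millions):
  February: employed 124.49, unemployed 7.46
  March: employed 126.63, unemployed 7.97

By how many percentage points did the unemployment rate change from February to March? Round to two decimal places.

The unemployment rate changed by +0.27 percentage points.

February: labor force = 124.49 + 7.46 = 131.95; u = 7.46/131.95 = 5.65%.
March: labor force = 126.63 + 7.97 = 134.60; u = 7.97/134.60 = 5.92%.
Change = 5.92% − 5.65% = +0.27 pp.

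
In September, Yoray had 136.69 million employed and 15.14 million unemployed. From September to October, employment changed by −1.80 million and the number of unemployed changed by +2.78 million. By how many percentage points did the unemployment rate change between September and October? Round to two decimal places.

September: labor force = 136.69 + 15.14 = 151.83; u = 15.14/151.83 = 9.97%.
October: labor force = 134.89 + 17.92 = 152.81; u = 17.92/152.81 = 11.73%.
Change = 11.73% − 9.97% = +1.76 pp.

The unemployment rate changed by +1.76 percentage points.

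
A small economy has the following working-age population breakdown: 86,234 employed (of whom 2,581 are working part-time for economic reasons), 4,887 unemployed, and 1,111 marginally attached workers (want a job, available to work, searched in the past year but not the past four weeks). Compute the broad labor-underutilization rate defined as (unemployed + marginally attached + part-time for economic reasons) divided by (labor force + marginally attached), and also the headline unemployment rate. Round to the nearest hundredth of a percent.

Labor force = 86,234 + 4,887 = 91,121.
Numerator = 4,887 + 1,111 + 2,581 = 8,579.
Denominator = 91,121 + 1,111 = 92,232.
Broad rate = 8,579 / 92,232 = 9.30%.
Headline unemployment rate = 4,887 / 91,121 = 5.36%.

Broad underutilization rate ≈ 9.30%; headline unemployment rate ≈ 5.36%.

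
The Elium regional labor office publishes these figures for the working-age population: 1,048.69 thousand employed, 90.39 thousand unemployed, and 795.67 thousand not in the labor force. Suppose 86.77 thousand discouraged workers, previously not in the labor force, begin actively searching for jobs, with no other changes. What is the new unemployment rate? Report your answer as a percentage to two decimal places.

New unemployment rate ≈ 14.45%.

Initially, labor force = 1,048.69 + 90.39 = 1,139.08 thousand, so u = 90.39/1,139.08 = 7.94%.
After the change, unemployed and labor force both rise by 86.77 → E = 1,048.69, U = 177.16, labor force = 1,225.85 thousand.
New unemployment rate = 177.16 / 1,225.85 = 14.45%.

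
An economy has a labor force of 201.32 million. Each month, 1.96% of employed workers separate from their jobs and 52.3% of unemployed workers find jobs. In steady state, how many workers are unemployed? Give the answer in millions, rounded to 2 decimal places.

Steady-state unemployment rate u* = s/(s+f) = 1.96/(1.96+52.3) = 0.036122.
Unemployed = u* × labor force = 0.036122 × 201.32 ≈ 7.27 million.

About 7.27 million are unemployed in steady state.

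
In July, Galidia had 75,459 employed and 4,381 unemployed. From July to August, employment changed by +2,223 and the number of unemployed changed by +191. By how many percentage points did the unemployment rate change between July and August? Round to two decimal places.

The unemployment rate changed by +0.07 percentage points.

July: labor force = 75,459 + 4,381 = 79,840; u = 4,381/79,840 = 5.49%.
August: labor force = 77,682 + 4,572 = 82,254; u = 4,572/82,254 = 5.56%.
Change = 5.56% − 5.49% = +0.07 pp.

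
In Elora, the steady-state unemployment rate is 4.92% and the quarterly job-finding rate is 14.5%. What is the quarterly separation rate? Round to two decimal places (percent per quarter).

From u* = s/(s+f): s = u·f/(1−u).
s = 0.0492 × 14.5 / (1 − 0.0492) = 0.7134 / 0.9508 ≈ 0.75% per quarter.

Separation rate ≈ 0.75% per quarter.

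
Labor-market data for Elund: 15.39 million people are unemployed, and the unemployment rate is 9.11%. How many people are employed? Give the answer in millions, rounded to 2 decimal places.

Labor force = U / u = 15.39 / 0.0911 ≈ 168.94 million.
Employed = labor force − unemployed = 168.94 − 15.39 = 153.55 million.

About 153.55 million are employed.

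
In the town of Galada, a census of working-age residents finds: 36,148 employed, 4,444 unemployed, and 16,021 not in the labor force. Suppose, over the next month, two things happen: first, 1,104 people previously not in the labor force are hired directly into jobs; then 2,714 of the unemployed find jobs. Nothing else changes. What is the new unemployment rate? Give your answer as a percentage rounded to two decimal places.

Initially, labor force = 36,148 + 4,444 = 40,592, so u = 4,444/40,592 = 10.95%.
After the first change, employed and labor force both rise by 1,104; unemployed unchanged → E = 37,252, U = 4,444, labor force = 41,696.
After the second change, unemployed falls and employed rises by 2,714; labor force unchanged → E = 39,966, U = 1,730, labor force = 41,696.
New unemployment rate = 1,730 / 41,696 = 4.15%.

New unemployment rate ≈ 4.15%.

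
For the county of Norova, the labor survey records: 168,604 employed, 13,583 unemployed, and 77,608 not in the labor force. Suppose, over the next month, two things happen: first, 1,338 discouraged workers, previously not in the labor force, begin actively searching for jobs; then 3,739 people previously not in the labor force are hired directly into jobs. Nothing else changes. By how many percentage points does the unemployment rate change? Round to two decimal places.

The unemployment rate changes by +0.51 percentage points.

Initially, labor force = 168,604 + 13,583 = 182,187, so u = 13,583/182,187 = 7.46%.
After the first change, unemployed and labor force both rise by 1,338 → E = 168,604, U = 14,921, labor force = 183,525.
After the second change, employed and labor force both rise by 3,739; unemployed unchanged → E = 172,343, U = 14,921, labor force = 187,264.
New unemployment rate = 14,921 / 187,264 = 7.97%.
Change = 7.97% − 7.46% = +0.51 percentage points.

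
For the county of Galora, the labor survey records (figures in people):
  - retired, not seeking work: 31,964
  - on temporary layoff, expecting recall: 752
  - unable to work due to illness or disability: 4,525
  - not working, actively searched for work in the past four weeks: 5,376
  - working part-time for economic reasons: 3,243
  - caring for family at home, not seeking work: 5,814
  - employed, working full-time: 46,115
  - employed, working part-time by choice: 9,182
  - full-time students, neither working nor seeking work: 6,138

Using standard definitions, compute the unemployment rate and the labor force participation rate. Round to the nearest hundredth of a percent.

Unemployment rate ≈ 9.48%; labor force participation rate ≈ 57.17%.

Employed = 3,243 + 46,115 + 9,182 = 58,540 (anyone who worked, including part-time for economic reasons, counts as employed).
Unemployed = 752 + 5,376 = 6,128 (jobless and actively searching, or on temporary layoff).
Labor force = 58,540 + 6,128 = 64,668.
Not in labor force = 31,964 + 4,525 + 5,814 + 6,138 = 48,441 (those not working and not actively searching are outside the labor force).
Civilian working-age population = 64,668 + 48,441 = 113,109.
Unemployment rate = 6,128 / 64,668 = 9.48%.
Labor force participation rate = 64,668 / 113,109 = 57.17%.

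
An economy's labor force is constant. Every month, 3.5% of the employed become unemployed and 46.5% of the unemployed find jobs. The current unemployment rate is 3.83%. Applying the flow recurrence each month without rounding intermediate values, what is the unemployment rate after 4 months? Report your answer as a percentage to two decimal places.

With a fixed labor force, u_{t+1} = u_t + s·(1−u_t) − f·u_t = u_t·(1−s−f) + s.
Here 1−s−f = 0.500 and s = 0.035.
u_1 = 0.038300 × 0.500 + 0.035 = 0.054150.
u_2 = 0.054150 × 0.500 + 0.035 = 0.062075.
u_3 = 0.062075 × 0.500 + 0.035 = 0.066037.
u_4 = 0.066037 × 0.500 + 0.035 = 0.068019.

Unemployment rate after four months ≈ 6.80%.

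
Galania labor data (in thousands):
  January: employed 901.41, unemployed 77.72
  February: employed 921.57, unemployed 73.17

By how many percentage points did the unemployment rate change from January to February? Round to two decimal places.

January: labor force = 901.41 + 77.72 = 979.13; u = 77.72/979.13 = 7.94%.
February: labor force = 921.57 + 73.17 = 994.74; u = 73.17/994.74 = 7.36%.
Change = 7.36% − 7.94% = −0.58 pp.

The unemployment rate changed by −0.58 percentage points.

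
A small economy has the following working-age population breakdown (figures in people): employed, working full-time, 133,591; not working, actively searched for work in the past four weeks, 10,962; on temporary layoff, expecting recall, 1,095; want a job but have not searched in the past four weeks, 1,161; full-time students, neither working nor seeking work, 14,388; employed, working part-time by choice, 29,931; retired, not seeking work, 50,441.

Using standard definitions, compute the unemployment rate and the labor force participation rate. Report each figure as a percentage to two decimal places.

Employed = 133,591 + 29,931 = 163,522.
Unemployed = 10,962 + 1,095 = 12,057 (jobless and actively searching, or on temporary layoff).
Labor force = 163,522 + 12,057 = 175,579.
Not in labor force = 1,161 + 14,388 + 50,441 = 65,990 (those not working and not actively searching are outside the labor force — including those who want a job but have given up searching).
Civilian working-age population = 175,579 + 65,990 = 241,569.
Unemployment rate = 12,057 / 175,579 = 6.87%.
Labor force participation rate = 175,579 / 241,569 = 72.68%.

Unemployment rate ≈ 6.87%; labor force participation rate ≈ 72.68%.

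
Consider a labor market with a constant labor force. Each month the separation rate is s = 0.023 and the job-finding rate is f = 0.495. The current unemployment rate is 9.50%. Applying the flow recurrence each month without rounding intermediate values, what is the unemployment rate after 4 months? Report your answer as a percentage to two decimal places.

With a fixed labor force, u_{t+1} = u_t + s·(1−u_t) − f·u_t = u_t·(1−s−f) + s.
Here 1−s−f = 0.482 and s = 0.023.
u_1 = 0.095000 × 0.482 + 0.023 = 0.068790.
u_2 = 0.068790 × 0.482 + 0.023 = 0.056157.
u_3 = 0.056157 × 0.482 + 0.023 = 0.050068.
u_4 = 0.050068 × 0.482 + 0.023 = 0.047133.

Unemployment rate after four months ≈ 4.71%.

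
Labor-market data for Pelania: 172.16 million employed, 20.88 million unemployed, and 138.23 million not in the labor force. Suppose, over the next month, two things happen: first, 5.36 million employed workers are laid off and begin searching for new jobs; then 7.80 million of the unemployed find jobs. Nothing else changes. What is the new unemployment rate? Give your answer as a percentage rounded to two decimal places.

New unemployment rate ≈ 9.55%.

Initially, labor force = 172.16 + 20.88 = 193.04 million, so u = 20.88/193.04 = 10.82%.
After the first change, employed falls and unemployed rises by 5.36; labor force unchanged → E = 166.80, U = 26.24, labor force = 193.04 million.
After the second change, unemployed falls and employed rises by 7.80; labor force unchanged → E = 174.60, U = 18.44, labor force = 193.04 million.
New unemployment rate = 18.44 / 193.04 = 9.55%.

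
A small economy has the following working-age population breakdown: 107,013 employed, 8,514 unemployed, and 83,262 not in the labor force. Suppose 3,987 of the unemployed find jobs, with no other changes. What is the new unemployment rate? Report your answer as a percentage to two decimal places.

New unemployment rate ≈ 3.92%.

Initially, labor force = 107,013 + 8,514 = 115,527, so u = 8,514/115,527 = 7.37%.
After the change, unemployed falls and employed rises by 3,987; labor force unchanged → E = 111,000, U = 4,527, labor force = 115,527.
New unemployment rate = 4,527 / 115,527 = 3.92%.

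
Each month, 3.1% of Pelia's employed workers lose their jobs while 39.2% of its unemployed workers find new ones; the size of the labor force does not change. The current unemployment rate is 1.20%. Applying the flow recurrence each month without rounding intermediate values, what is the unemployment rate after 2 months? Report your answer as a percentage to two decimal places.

Unemployment rate after two months ≈ 5.29%.

With a fixed labor force, u_{t+1} = u_t + s·(1−u_t) − f·u_t = u_t·(1−s−f) + s.
Here 1−s−f = 0.577 and s = 0.031.
u_1 = 0.012000 × 0.577 + 0.031 = 0.037924.
u_2 = 0.037924 × 0.577 + 0.031 = 0.052882.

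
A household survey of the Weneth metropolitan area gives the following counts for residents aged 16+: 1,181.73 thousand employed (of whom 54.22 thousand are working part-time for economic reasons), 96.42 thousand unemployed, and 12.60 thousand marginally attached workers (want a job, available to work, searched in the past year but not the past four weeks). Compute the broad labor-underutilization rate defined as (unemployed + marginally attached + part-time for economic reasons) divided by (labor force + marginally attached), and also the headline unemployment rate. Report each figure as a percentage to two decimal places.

Labor force = 1,181.73 + 96.42 = 1,278.15 thousand.
Numerator = 96.42 + 12.60 + 54.22 = 163.24 thousand.
Denominator = 1,278.15 + 12.60 = 1,290.75 thousand.
Broad rate = 163.24 / 1,290.75 = 12.65%.
Headline unemployment rate = 96.42 / 1,278.15 = 7.54%.

Broad underutilization rate ≈ 12.65%; headline unemployment rate ≈ 7.54%.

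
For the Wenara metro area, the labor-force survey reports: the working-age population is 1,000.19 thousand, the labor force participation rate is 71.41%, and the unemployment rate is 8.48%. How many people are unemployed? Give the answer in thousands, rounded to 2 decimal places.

About 60.57 thousand are unemployed.

Labor force = 0.7141 × 1,000.19 = 714.24 thousand.
Unemployed = 0.0848 × 714.24 ≈ 60.57 thousand.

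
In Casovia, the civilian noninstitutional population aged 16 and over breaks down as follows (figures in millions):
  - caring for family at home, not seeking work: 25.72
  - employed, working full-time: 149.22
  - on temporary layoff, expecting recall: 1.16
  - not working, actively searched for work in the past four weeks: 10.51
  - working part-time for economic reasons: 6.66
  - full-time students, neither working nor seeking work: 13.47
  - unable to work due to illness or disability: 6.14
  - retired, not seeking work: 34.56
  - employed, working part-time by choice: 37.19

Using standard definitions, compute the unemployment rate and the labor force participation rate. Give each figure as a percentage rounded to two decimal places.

Employed = 149.22 + 6.66 + 37.19 = 193.07 million (anyone who worked, including part-time for economic reasons, counts as employed).
Unemployed = 1.16 + 10.51 = 11.67 million (jobless and actively searching, or on temporary layoff).
Labor force = 193.07 + 11.67 = 204.74 million.
Not in labor force = 25.72 + 13.47 + 6.14 + 34.56 = 79.89 million (those not working and not actively searching are outside the labor force).
Civilian working-age population = 204.74 + 79.89 = 284.63 million.
Unemployment rate = 11.67 / 204.74 = 5.70%.
Labor force participation rate = 204.74 / 284.63 = 71.93%.

Unemployment rate ≈ 5.70%; labor force participation rate ≈ 71.93%.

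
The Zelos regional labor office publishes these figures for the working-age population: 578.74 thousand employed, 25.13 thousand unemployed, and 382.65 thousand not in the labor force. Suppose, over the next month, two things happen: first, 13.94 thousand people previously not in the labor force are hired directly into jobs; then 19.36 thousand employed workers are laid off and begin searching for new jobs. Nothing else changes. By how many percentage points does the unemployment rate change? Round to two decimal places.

Initially, labor force = 578.74 + 25.13 = 603.87 thousand, so u = 25.13/603.87 = 4.16%.
After the first change, employed and labor force both rise by 13.94; unemployed unchanged → E = 592.68, U = 25.13, labor force = 617.81 thousand.
After the second change, employed falls and unemployed rises by 19.36; labor force unchanged → E = 573.32, U = 44.49, labor force = 617.81 thousand.
New unemployment rate = 44.49 / 617.81 = 7.20%.
Change = 7.20% − 4.16% = +3.04 percentage points.

The unemployment rate changes by +3.04 percentage points.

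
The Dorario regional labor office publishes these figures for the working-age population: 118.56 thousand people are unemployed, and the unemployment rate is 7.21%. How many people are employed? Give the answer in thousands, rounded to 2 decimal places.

About 1,525.82 thousand are employed.

Labor force = U / u = 118.56 / 0.0721 ≈ 1,644.38 thousand.
Employed = labor force − unemployed = 1,644.38 − 118.56 = 1,525.82 thousand.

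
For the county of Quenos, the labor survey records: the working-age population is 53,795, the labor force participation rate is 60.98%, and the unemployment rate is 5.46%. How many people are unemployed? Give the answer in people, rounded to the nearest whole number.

Labor force = 0.6098 × 53,795 = 32,804.
Unemployed = 0.0546 × 32,804 ≈ 1,791.

About 1,791 are unemployed.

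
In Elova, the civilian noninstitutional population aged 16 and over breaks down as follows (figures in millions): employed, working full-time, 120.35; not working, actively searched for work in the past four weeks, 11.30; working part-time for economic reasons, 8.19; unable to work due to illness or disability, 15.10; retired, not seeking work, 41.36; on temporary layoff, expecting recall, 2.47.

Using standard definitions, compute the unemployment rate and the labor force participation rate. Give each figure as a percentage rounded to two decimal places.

Unemployment rate ≈ 9.68%; labor force participation rate ≈ 71.60%.

Employed = 120.35 + 8.19 = 128.54 million (anyone who worked, including part-time for economic reasons, counts as employed).
Unemployed = 11.30 + 2.47 = 13.77 million (jobless and actively searching, or on temporary layoff).
Labor force = 128.54 + 13.77 = 142.31 million.
Not in labor force = 15.10 + 41.36 = 56.46 million (those not working and not actively searching are outside the labor force).
Civilian working-age population = 142.31 + 56.46 = 198.77 million.
Unemployment rate = 13.77 / 142.31 = 9.68%.
Labor force participation rate = 142.31 / 198.77 = 71.60%.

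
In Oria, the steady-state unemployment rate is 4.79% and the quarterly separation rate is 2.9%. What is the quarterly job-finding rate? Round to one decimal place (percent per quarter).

From u* = s/(s+f): f = s·(1−u)/u.
f = 2.9 × (1 − 0.0479) / 0.0479 = 2.7611 / 0.0479 ≈ 57.6% per quarter.

Job-finding rate ≈ 57.6% per quarter.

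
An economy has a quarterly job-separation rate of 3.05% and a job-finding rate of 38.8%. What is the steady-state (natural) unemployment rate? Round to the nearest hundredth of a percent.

Steady-state unemployment rate ≈ 7.29%.

At steady state the flows balance: s·E = f·U, so U/(E+U) = s/(s+f).
u* = 3.05 / (3.05 + 38.8) = 3.05 / 41.85 = 7.29%.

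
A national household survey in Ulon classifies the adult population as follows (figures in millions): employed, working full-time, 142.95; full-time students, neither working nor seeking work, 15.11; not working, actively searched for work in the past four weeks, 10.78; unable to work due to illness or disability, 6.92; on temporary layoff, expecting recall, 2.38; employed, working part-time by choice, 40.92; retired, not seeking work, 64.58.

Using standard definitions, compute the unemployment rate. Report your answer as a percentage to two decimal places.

Employed = 142.95 + 40.92 = 183.87 million.
Unemployed = 10.78 + 2.38 = 13.16 million (jobless and actively searching, or on temporary layoff).
Labor force = 183.87 + 13.16 = 197.03 million.
Unemployment rate = 13.16 / 197.03 = 6.68%.

Unemployment rate ≈ 6.68%.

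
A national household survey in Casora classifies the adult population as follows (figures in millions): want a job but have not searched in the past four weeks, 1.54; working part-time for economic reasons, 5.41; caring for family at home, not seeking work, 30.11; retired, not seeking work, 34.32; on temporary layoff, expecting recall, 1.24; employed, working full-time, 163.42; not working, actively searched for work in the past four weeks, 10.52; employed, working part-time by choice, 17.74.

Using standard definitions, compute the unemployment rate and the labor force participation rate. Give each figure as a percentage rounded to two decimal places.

Unemployment rate ≈ 5.93%; labor force participation rate ≈ 75.04%.

Employed = 5.41 + 163.42 + 17.74 = 186.57 million (anyone who worked, including part-time for economic reasons, counts as employed).
Unemployed = 1.24 + 10.52 = 11.76 million (jobless and actively searching, or on temporary layoff).
Labor force = 186.57 + 11.76 = 198.33 million.
Not in labor force = 1.54 + 30.11 + 34.32 = 65.97 million (those not working and not actively searching are outside the labor force — including those who want a job but have given up searching).
Civilian working-age population = 198.33 + 65.97 = 264.30 million.
Unemployment rate = 11.76 / 198.33 = 5.93%.
Labor force participation rate = 198.33 / 264.30 = 75.04%.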